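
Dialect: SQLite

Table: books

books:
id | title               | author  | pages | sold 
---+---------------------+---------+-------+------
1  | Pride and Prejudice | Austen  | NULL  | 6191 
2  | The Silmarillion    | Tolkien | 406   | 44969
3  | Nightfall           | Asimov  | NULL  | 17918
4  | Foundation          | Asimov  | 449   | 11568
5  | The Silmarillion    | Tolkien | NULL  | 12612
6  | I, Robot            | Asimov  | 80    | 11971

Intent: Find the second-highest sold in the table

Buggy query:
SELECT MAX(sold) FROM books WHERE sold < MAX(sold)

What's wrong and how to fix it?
Bug: MAX(sold) on the right of the comparison is an aggregate-in-WHERE error

Fix: Compute the overall MAX in a subquery, then take MAX of rows below it

Corrected query:
SELECT MAX(sold) FROM books WHERE sold < (SELECT MAX(sold) FROM books)

Result:
MAX(sold)
---------
17918    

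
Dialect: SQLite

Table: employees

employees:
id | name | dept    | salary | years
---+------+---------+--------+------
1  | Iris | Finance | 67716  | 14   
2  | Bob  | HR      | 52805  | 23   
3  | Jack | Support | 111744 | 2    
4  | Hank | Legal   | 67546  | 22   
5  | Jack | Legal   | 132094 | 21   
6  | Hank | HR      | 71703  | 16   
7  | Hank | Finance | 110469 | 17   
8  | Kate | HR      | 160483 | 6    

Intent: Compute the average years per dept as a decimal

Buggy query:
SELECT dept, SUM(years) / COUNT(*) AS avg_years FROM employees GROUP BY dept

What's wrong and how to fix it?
Bug: Both operands are integers, so '/' performs integer division and truncates

Fix: Multiply by 1.0 (or CAST to REAL) to force floating-point division

Corrected query:
SELECT dept, SUM(years) * 1.0 / COUNT(*) AS avg_years FROM employees GROUP BY dept

Result:
dept    | avg_years
--------+----------
Finance | 15.5     
HR      | 15       
Legal   | 21.5     
Support | 2        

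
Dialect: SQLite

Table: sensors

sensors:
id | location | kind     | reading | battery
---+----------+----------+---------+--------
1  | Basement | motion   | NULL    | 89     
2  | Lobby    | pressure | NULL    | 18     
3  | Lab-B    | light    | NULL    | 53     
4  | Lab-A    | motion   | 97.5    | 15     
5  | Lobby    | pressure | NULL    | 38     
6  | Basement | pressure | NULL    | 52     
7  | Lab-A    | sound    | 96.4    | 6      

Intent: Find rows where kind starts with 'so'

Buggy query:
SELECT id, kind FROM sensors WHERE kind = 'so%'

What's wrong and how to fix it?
Bug: '=' compares the literal string including the % character; pattern matching needs LIKE

Fix: Use LIKE for wildcard pattern matching

Corrected query:
SELECT id, kind FROM sensors WHERE kind LIKE 'so%'

Result:
id | kind 
---+------
7  | sound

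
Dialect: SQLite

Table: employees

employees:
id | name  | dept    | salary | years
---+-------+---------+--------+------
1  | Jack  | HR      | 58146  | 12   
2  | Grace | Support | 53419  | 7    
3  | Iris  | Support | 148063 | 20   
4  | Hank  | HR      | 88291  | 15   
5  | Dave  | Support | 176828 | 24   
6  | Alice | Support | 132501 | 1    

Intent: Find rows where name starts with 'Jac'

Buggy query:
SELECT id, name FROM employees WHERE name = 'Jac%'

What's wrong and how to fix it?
Bug: '=' compares the literal string including the % character; pattern matching needs LIKE

Fix: Replace '=' with LIKE so 'Jac%' is treated as a pattern

Corrected query:
SELECT id, name FROM employees WHERE name LIKE 'Jac%'

Result:
id | name
---+-----
1  | Jack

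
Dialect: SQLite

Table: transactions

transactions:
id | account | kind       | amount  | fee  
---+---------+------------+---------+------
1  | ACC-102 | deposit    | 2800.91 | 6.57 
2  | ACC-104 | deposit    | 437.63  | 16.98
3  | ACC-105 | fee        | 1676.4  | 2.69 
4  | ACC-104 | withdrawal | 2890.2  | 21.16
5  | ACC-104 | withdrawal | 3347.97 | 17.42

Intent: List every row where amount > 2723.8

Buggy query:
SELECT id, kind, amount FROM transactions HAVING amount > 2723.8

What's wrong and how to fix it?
Bug: This is a non-aggregate query (no GROUP BY, no aggregates), so in SQLite the HAVING clause is invalid here; a row-level condition belongs in WHERE

Fix: Use WHERE for row-level filtering

Corrected query:
SELECT id, kind, amount FROM transactions WHERE amount > 2723.8

Result:
id | kind       | amount 
---+------------+--------
1  | deposit    | 2800.91
4  | withdrawal | 2890.2 
5  | withdrawal | 3347.97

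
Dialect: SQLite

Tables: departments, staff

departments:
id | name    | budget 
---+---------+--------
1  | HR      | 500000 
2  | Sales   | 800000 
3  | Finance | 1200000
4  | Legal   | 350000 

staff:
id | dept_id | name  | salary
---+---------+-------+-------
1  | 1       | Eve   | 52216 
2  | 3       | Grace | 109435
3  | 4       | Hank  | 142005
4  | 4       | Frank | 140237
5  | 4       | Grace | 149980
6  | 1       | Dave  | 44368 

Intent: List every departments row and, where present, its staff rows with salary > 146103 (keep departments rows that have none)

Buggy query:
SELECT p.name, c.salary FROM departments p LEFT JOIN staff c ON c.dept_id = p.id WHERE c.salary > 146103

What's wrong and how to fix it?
Bug: Filtering c.salary in WHERE discards the NULL rows produced by LEFT JOIN, turning it into an inner join

Fix: Put 'c.salary > 146103' in the JOIN's ON clause instead of WHERE

Corrected query:
SELECT p.name, c.salary FROM departments p LEFT JOIN staff c ON c.dept_id = p.id AND c.salary > 146103

Result:
name    | salary
--------+-------
HR      | NULL  
Sales   | NULL  
Finance | NULL  
Legal   | 149980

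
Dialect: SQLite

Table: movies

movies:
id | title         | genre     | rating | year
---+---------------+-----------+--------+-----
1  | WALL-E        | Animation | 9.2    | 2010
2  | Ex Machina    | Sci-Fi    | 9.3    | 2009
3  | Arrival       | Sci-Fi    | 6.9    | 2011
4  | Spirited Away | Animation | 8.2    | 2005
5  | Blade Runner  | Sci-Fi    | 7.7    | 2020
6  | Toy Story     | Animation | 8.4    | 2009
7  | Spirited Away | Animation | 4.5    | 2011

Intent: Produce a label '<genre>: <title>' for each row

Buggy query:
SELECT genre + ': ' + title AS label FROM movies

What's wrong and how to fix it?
Bug: '+' is numeric addition; on text columns SQLite converts them to 0 instead of concatenating

Fix: Use the || operator for string concatenation

Corrected query:
SELECT genre || ': ' || title AS label FROM movies

Result:
label                   
------------------------
Animation: WALL-E       
Sci-Fi: Ex Machina      
Sci-Fi: Arrival         
Animation: Spirited Away
Sci-Fi: Blade Runner    
Animation: Toy Story    
Animation: Spirited Away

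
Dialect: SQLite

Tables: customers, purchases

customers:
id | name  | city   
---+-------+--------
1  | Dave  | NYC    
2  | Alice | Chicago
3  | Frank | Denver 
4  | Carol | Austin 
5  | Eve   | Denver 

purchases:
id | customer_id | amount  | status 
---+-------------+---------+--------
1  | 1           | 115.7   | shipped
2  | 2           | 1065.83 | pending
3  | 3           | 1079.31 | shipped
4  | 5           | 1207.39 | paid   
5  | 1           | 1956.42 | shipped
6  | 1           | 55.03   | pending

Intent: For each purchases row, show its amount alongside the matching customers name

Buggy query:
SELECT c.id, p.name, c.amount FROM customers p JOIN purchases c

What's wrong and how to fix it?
Bug: JOIN with no ON clause produces a cartesian product; every purchases row pairs with every customers row

Fix: Specify the join condition linking the foreign key to the parent id

Corrected query:
SELECT c.id, p.name, c.amount FROM customers p JOIN purchases c ON c.customer_id = p.id

Result:
id | name  | amount 
---+-------+--------
1  | Dave  | 115.7  
2  | Alice | 1065.83
3  | Frank | 1079.31
4  | Eve   | 1207.39
5  | Dave  | 1956.42
6  | Dave  | 55.03  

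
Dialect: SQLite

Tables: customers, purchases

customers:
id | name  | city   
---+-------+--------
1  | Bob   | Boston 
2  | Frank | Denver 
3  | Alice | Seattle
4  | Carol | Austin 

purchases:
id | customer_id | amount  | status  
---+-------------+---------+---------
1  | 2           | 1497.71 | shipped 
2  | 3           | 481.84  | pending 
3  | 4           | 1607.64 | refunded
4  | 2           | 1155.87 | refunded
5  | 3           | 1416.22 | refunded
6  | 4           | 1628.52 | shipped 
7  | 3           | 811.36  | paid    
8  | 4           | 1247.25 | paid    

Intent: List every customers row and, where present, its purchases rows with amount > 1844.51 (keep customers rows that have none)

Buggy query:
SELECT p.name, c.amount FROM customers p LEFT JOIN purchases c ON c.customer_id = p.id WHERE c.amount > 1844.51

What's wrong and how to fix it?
Bug: Filtering c.amount in WHERE discards the NULL rows produced by LEFT JOIN, turning it into an inner join

Fix: Move the right-table condition into the ON clause so unmatched parents are kept

Corrected query:
SELECT p.name, c.amount FROM customers p LEFT JOIN purchases c ON c.customer_id = p.id AND c.amount > 1844.51

Result:
name  | amount
------+-------
Bob   | NULL  
Frank | NULL  
Alice | NULL  
Carol | NULL  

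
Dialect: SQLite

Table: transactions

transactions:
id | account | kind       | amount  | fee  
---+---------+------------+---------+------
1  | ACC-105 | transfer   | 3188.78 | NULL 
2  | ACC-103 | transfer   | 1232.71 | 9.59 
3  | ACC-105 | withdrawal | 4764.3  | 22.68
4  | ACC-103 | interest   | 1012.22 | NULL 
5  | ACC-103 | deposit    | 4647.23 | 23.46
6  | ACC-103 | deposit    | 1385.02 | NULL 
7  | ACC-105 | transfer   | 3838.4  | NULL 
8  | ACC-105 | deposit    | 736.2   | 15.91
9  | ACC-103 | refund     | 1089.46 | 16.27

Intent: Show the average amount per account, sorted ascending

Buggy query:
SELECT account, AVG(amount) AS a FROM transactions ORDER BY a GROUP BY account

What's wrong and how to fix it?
Bug: ORDER BY appears before GROUP BY; SQL clause order requires GROUP BY first

Fix: Reorder: SELECT … FROM … GROUP BY … ORDER BY …

Corrected query:
SELECT account, AVG(amount) AS a FROM transactions GROUP BY account ORDER BY a

Result:
account | a       
--------+---------
ACC-103 | 1873.328
ACC-105 | 3131.92 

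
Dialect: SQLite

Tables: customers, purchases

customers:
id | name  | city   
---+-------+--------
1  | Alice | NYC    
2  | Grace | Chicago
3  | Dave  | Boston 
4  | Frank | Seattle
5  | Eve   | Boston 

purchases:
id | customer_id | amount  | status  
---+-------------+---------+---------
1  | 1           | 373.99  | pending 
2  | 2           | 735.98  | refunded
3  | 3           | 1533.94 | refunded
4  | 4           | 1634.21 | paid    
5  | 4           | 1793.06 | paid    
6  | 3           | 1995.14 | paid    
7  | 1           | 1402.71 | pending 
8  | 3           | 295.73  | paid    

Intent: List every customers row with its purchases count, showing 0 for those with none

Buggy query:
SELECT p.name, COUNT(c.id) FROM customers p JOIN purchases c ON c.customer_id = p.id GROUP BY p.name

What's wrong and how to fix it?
Bug: An inner join excludes parents with zero children

Fix: Switch to LEFT JOIN to retain unmatched parent rows

Corrected query:
SELECT p.name, COUNT(c.id) FROM customers p LEFT JOIN purchases c ON c.customer_id = p.id GROUP BY p.name

Result:
name  | COUNT(c.id)
------+------------
Alice | 2          
Dave  | 3          
Eve   | 0          
Frank | 2          
Grace | 1          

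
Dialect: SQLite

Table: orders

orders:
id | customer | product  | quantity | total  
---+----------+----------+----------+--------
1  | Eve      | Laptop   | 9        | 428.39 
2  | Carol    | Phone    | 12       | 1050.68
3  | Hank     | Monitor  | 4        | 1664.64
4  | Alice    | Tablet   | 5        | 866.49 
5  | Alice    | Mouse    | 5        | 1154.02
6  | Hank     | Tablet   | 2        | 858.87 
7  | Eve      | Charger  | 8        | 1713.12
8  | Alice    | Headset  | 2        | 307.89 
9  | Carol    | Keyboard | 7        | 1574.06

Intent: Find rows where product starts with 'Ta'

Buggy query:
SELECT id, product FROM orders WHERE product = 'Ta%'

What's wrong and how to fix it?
Bug: '=' compares the literal string including the % character; pattern matching needs LIKE

Fix: Use LIKE for wildcard pattern matching

Corrected query:
SELECT id, product FROM orders WHERE product LIKE 'Ta%'

Result:
id | product
---+--------
4  | Tablet 
6  | Tablet 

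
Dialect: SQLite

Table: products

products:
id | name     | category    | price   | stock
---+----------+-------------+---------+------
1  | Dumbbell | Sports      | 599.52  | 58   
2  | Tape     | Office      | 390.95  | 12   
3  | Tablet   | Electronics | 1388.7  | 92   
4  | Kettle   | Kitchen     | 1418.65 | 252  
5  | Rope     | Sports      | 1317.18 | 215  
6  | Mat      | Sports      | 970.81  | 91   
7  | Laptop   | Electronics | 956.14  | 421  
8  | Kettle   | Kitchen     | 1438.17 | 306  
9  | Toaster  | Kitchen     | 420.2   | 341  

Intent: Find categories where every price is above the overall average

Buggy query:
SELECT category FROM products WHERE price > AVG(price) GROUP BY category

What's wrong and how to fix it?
Bug: WHERE evaluates per row before aggregation, so AVG() is unavailable

Fix: Use a subquery for AVG and a HAVING MIN(...) filter so the condition holds for every row in the group

Corrected query:
SELECT category FROM products GROUP BY category HAVING MIN(price) > (SELECT AVG(price) FROM products)

Result:
(no rows)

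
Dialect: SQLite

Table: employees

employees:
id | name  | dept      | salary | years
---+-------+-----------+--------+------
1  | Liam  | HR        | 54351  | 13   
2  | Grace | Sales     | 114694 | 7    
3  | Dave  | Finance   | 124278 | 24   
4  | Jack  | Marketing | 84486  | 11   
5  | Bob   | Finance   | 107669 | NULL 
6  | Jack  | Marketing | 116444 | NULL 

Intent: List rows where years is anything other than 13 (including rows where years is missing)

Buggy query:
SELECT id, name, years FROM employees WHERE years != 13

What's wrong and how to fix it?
Bug: Inequality against NULL is unknown, not true; rows with NULL are dropped

Fix: Add an explicit OR years IS NULL to include the missing-value rows

Corrected query:
SELECT id, name, years FROM employees WHERE years != 13 OR years IS NULL

Result:
id | name  | years
---+-------+------
2  | Grace | 7    
3  | Dave  | 24   
4  | Jack  | 11   
5  | Bob   | NULL 
6  | Jack  | NULL 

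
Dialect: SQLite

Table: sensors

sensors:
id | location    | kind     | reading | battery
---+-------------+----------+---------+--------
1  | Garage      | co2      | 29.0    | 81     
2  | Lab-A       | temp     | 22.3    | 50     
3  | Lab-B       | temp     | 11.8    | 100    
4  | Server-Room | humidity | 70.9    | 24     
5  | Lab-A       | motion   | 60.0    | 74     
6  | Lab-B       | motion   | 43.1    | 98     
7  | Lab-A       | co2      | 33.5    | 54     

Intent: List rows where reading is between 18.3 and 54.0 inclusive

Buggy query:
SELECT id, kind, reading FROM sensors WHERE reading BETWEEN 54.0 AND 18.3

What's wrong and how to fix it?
Bug: BETWEEN expects the lower bound first; with 54.0 AND 18.3 the range is empty

Fix: Swap the bounds so the smaller value comes first

Corrected query:
SELECT id, kind, reading FROM sensors WHERE reading BETWEEN 18.3 AND 54.0

Result:
id | kind   | reading
---+--------+--------
1  | co2    | 29     
2  | temp   | 22.3   
6  | motion | 43.1   
7  | co2    | 33.5   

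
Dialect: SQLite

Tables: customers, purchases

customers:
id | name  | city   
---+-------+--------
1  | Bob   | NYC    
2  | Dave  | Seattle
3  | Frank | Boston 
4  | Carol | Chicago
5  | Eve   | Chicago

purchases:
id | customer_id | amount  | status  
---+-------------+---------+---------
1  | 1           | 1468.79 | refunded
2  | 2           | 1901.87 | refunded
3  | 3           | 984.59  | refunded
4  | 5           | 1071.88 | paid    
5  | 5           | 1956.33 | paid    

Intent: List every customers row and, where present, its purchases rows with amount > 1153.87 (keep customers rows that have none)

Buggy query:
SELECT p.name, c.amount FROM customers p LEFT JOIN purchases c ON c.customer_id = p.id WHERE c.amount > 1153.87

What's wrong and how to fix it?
Bug: Filtering c.amount in WHERE discards the NULL rows produced by LEFT JOIN, turning it into an inner join

Fix: Move the right-table condition into the ON clause so unmatched parents are kept

Corrected query:
SELECT p.name, c.amount FROM customers p LEFT JOIN purchases c ON c.customer_id = p.id AND c.amount > 1153.87

Result:
name  | amount 
------+--------
Bob   | 1468.79
Dave  | 1901.87
Frank | NULL   
Carol | NULL   
Eve   | 1956.33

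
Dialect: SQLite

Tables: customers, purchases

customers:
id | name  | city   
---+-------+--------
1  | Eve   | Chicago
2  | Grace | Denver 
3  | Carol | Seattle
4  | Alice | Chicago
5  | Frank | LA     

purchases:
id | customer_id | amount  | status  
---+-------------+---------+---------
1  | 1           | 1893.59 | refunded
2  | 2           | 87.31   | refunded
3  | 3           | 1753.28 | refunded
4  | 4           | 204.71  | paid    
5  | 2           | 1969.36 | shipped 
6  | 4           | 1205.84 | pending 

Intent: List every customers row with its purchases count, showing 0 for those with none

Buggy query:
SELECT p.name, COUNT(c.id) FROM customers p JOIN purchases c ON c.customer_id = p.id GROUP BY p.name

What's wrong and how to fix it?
Bug: An inner join excludes parents with zero children

Fix: Use LEFT JOIN so parents without children still appear (COUNT(c.id) gives 0)

Corrected query:
SELECT p.name, COUNT(c.id) FROM customers p LEFT JOIN purchases c ON c.customer_id = p.id GROUP BY p.name

Result:
name  | COUNT(c.id)
------+------------
Alice | 2          
Carol | 1          
Eve   | 1          
Frank | 0          
Grace | 2          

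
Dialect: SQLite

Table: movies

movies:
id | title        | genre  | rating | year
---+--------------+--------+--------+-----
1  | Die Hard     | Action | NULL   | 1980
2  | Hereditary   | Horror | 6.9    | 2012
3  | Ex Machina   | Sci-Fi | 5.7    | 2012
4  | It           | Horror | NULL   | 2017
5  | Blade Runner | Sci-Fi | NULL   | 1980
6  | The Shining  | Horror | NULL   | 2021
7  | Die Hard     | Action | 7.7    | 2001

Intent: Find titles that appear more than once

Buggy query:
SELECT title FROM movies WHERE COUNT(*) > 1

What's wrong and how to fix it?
Bug: WHERE can't reference COUNT(*); aggregates are computed after WHERE

Fix: Group first, then use HAVING for the count condition

Corrected query:
SELECT title FROM movies GROUP BY title HAVING COUNT(*) > 1

Result:
title   
--------
Die Hard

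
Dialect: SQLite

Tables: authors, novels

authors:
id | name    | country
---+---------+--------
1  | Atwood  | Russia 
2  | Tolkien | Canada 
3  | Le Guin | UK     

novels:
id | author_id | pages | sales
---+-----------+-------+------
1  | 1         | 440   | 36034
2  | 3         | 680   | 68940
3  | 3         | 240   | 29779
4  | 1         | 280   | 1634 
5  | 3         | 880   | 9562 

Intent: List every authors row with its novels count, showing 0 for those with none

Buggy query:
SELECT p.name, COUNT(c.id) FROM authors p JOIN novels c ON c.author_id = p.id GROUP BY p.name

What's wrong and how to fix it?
Bug: An inner join excludes parents with zero children

Fix: Use LEFT JOIN so parents without children still appear (COUNT(c.id) gives 0)

Corrected query:
SELECT p.name, COUNT(c.id) FROM authors p LEFT JOIN novels c ON c.author_id = p.id GROUP BY p.name

Result:
name    | COUNT(c.id)
--------+------------
Atwood  | 2          
Le Guin | 3          
Tolkien | 0          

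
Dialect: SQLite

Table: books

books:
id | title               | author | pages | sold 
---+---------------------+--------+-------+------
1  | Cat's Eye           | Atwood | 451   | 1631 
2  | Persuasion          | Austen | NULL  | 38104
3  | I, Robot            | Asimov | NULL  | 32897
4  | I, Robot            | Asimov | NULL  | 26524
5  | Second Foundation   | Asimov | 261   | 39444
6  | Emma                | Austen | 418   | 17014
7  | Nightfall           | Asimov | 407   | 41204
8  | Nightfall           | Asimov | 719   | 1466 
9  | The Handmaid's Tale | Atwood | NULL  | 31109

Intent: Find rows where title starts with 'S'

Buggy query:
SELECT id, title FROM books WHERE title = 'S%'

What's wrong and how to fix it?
Bug: '=' compares the literal string including the % character; pattern matching needs LIKE

Fix: Use LIKE for wildcard pattern matching

Corrected query:
SELECT id, title FROM books WHERE title LIKE 'S%'

Result:
id | title            
---+------------------
5  | Second Foundation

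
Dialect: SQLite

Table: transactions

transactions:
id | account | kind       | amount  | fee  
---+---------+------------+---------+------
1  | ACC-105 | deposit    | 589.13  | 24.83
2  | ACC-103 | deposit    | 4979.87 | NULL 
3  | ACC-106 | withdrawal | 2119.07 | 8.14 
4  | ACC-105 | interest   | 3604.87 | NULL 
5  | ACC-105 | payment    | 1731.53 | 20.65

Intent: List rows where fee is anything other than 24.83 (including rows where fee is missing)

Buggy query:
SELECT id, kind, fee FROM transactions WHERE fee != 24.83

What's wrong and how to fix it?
Bug: 'fee != 24.83' is unknown when fee is NULL, so NULL rows are silently excluded

Fix: Handle NULL separately with IS NULL alongside the inequality

Corrected query:
SELECT id, kind, fee FROM transactions WHERE fee != 24.83 OR fee IS NULL

Result:
id | kind       | fee  
---+------------+------
2  | deposit    | NULL 
3  | withdrawal | 8.14 
4  | interest   | NULL 
5  | payment    | 20.65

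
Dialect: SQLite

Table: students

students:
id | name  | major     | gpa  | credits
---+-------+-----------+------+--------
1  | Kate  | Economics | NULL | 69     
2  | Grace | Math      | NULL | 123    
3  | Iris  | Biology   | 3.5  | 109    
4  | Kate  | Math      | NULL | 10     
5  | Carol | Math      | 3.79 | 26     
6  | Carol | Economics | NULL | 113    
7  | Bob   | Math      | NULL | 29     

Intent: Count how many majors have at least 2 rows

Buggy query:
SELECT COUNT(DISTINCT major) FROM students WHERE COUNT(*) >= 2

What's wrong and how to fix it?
Bug: WHERE filters individual rows, not groups, so a group-level COUNT is invalid there

Fix: Use a subquery that GROUPs and filters with HAVING, then count its rows

Corrected query:
SELECT COUNT(*) FROM (SELECT major FROM students GROUP BY major HAVING COUNT(*) >= 2)

Result:
COUNT(*)
--------
2       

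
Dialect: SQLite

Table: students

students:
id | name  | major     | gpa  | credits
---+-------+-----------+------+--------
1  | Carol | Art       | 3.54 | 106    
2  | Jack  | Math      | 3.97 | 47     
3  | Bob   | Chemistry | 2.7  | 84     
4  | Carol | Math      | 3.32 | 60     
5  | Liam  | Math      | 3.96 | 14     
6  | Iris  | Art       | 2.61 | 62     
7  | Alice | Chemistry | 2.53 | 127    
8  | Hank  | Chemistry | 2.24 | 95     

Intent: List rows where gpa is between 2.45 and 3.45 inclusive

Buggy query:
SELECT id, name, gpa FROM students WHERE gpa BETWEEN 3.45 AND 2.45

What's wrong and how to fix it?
Bug: BETWEEN expects the lower bound first; with 3.45 AND 2.45 the range is empty

Fix: Swap the bounds so the smaller value comes first

Corrected query:
SELECT id, name, gpa FROM students WHERE gpa BETWEEN 2.45 AND 3.45

Result:
id | name  | gpa 
---+-------+-----
3  | Bob   | 2.7 
4  | Carol | 3.32
6  | Iris  | 2.61
7  | Alice | 2.53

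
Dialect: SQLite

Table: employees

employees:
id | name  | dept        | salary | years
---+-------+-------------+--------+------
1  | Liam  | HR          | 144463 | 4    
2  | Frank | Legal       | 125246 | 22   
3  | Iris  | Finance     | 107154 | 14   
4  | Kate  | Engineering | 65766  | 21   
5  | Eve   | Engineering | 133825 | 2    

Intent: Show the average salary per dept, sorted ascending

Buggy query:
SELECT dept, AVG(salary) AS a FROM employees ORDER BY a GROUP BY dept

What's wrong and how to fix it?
Bug: ORDER BY appears before GROUP BY; SQL clause order requires GROUP BY first

Fix: Reorder: SELECT … FROM … GROUP BY … ORDER BY …

Corrected query:
SELECT dept, AVG(salary) AS a FROM employees GROUP BY dept ORDER BY a

Result:
dept        | a      
------------+--------
Engineering | 99795.5
Finance     | 107154 
Legal       | 125246 
HR          | 144463 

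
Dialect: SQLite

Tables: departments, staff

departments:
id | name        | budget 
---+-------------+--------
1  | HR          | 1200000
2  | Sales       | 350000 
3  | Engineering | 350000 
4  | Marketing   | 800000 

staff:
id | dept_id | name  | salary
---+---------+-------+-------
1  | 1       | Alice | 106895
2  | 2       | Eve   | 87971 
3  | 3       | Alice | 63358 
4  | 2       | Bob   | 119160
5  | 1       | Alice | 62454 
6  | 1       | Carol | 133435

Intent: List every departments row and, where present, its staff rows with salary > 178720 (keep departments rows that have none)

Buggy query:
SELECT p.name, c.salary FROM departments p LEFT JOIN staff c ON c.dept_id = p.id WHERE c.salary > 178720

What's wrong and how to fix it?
Bug: Filtering c.salary in WHERE discards the NULL rows produced by LEFT JOIN, turning it into an inner join

Fix: Put 'c.salary > 178720' in the JOIN's ON clause instead of WHERE

Corrected query:
SELECT p.name, c.salary FROM departments p LEFT JOIN staff c ON c.dept_id = p.id AND c.salary > 178720

Result:
name        | salary
------------+-------
HR          | NULL  
Sales       | NULL  
Engineering | NULL  
Marketing   | NULL  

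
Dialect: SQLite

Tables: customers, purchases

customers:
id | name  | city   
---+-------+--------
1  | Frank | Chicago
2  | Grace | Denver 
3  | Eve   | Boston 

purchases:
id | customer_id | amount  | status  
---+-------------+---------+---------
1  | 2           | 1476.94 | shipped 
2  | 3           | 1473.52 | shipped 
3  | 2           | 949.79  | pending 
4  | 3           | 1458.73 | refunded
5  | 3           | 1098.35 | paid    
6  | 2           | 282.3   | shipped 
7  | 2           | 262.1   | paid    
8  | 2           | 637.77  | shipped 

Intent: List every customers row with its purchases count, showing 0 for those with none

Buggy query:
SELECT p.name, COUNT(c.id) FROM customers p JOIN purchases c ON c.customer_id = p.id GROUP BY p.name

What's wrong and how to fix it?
Bug: An inner join excludes parents with zero children

Fix: Use LEFT JOIN so parents without children still appear (COUNT(c.id) gives 0)

Corrected query:
SELECT p.name, COUNT(c.id) FROM customers p LEFT JOIN purchases c ON c.customer_id = p.id GROUP BY p.name

Result:
name  | COUNT(c.id)
------+------------
Eve   | 3          
Frank | 0          
Grace | 5          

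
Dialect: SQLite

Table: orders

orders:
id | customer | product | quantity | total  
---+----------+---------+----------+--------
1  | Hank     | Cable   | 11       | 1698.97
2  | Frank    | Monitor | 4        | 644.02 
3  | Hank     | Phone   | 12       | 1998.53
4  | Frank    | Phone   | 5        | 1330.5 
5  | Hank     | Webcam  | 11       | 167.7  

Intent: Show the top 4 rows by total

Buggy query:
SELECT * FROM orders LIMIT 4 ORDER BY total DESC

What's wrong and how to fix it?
Bug: LIMIT must come after ORDER BY

Fix: Swap the clauses: ORDER BY first, then LIMIT

Corrected query:
SELECT * FROM orders ORDER BY total DESC LIMIT 4

Result:
id | customer | product | quantity | total  
---+----------+---------+----------+--------
3  | Hank     | Phone   | 12       | 1998.53
1  | Hank     | Cable   | 11       | 1698.97
4  | Frank    | Phone   | 5        | 1330.5 
2  | Frank    | Monitor | 4        | 644.02 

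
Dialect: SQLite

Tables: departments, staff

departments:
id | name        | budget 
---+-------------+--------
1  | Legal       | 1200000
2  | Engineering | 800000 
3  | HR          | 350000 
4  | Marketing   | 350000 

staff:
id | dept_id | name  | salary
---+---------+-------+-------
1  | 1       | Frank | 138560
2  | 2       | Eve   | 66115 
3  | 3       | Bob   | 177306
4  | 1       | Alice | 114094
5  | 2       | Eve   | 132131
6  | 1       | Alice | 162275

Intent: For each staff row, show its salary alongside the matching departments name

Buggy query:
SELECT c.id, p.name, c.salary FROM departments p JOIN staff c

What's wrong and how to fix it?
Bug: Missing join condition: each staff row is matched to all departments rows instead of just its own

Fix: Specify the join condition linking the foreign key to the parent id

Corrected query:
SELECT c.id, p.name, c.salary FROM departments p JOIN staff c ON c.dept_id = p.id

Result:
id | name        | salary
---+-------------+-------
1  | Legal       | 138560
2  | Engineering | 66115 
3  | HR          | 177306
4  | Legal       | 114094
5  | Engineering | 132131
6  | Legal       | 162275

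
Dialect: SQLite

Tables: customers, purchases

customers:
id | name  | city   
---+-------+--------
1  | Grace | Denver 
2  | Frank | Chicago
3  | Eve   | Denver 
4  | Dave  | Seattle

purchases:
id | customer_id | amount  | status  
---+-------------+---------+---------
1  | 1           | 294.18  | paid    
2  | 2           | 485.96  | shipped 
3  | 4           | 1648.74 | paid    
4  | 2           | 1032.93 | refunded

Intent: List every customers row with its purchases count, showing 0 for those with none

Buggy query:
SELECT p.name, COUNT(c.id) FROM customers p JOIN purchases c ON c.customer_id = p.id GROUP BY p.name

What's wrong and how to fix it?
Bug: INNER JOIN drops customers rows that have no matching purchases rows

Fix: Use LEFT JOIN so parents without children still appear (COUNT(c.id) gives 0)

Corrected query:
SELECT p.name, COUNT(c.id) FROM customers p LEFT JOIN purchases c ON c.customer_id = p.id GROUP BY p.name

Result:
name  | COUNT(c.id)
------+------------
Dave  | 1          
Eve   | 0          
Frank | 2          
Grace | 1          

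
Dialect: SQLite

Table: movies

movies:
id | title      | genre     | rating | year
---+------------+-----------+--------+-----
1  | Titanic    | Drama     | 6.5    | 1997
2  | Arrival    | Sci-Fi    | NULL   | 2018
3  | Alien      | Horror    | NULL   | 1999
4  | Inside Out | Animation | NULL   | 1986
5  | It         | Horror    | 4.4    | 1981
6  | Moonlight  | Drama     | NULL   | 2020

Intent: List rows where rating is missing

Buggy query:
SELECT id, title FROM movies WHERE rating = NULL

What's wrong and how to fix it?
Bug: Comparing to NULL with '=' never matches; NULL = NULL is unknown, not true

Fix: Use IS NULL to test for NULL

Corrected query:
SELECT id, title FROM movies WHERE rating IS NULL

Result:
id | title     
---+-----------
2  | Arrival   
3  | Alien     
4  | Inside Out
6  | Moonlight 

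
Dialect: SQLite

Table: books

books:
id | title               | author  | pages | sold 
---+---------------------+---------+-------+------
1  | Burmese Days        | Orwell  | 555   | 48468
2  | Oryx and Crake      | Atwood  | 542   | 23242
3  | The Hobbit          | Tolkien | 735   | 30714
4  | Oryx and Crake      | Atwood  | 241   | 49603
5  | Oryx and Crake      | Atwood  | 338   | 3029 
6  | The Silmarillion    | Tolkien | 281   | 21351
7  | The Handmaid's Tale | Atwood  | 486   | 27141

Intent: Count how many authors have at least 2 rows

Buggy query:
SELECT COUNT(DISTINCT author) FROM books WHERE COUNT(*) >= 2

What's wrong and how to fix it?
Bug: COUNT(*) cannot appear in WHERE; the per-group count doesn't exist yet

Fix: Group first with HAVING COUNT(*) >= 2, then COUNT the resulting groups

Corrected query:
SELECT COUNT(*) FROM (SELECT author FROM books GROUP BY author HAVING COUNT(*) >= 2)

Result:
COUNT(*)
--------
2       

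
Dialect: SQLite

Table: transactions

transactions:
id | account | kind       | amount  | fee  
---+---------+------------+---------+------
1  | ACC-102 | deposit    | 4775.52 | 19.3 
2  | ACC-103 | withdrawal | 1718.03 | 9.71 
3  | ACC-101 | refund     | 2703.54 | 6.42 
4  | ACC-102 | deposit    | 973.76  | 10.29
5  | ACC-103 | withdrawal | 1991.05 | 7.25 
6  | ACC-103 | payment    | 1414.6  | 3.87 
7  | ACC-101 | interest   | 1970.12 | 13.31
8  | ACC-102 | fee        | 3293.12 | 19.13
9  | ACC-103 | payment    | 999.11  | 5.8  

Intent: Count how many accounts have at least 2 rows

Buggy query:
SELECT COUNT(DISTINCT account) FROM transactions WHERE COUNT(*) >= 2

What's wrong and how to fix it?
Bug: COUNT(*) cannot appear in WHERE; the per-group count doesn't exist yet

Fix: Use a subquery that GROUPs and filters with HAVING, then count its rows

Corrected query:
SELECT COUNT(*) FROM (SELECT account FROM transactions GROUP BY account HAVING COUNT(*) >= 2)

Result:
COUNT(*)
--------
3       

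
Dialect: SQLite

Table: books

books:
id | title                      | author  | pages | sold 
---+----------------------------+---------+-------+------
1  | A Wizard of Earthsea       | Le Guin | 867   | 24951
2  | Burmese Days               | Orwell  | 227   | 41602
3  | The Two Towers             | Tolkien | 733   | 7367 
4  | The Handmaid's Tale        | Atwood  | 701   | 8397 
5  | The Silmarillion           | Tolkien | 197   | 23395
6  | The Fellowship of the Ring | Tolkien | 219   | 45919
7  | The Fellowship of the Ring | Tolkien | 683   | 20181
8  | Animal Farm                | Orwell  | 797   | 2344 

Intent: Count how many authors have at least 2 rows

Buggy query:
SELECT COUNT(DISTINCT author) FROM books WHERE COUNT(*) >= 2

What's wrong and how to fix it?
Bug: WHERE filters individual rows, not groups, so a group-level COUNT is invalid there

Fix: Use a subquery that GROUPs and filters with HAVING, then count its rows

Corrected query:
SELECT COUNT(*) FROM (SELECT author FROM books GROUP BY author HAVING COUNT(*) >= 2)

Result:
COUNT(*)
--------
2       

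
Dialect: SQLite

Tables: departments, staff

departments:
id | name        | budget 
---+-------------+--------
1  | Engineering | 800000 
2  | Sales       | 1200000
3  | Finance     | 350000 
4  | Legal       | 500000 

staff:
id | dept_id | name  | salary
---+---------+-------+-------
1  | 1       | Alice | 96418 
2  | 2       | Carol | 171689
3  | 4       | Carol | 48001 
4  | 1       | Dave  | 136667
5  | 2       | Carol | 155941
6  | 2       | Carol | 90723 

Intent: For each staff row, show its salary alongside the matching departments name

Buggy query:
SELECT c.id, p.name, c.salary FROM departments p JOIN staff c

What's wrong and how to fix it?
Bug: Missing join condition: each staff row is matched to all departments rows instead of just its own

Fix: Specify the join condition linking the foreign key to the parent id

Corrected query:
SELECT c.id, p.name, c.salary FROM departments p JOIN staff c ON c.dept_id = p.id

Result:
id | name        | salary
---+-------------+-------
1  | Engineering | 96418 
2  | Sales       | 171689
3  | Legal       | 48001 
4  | Engineering | 136667
5  | Sales       | 155941
6  | Sales       | 90723 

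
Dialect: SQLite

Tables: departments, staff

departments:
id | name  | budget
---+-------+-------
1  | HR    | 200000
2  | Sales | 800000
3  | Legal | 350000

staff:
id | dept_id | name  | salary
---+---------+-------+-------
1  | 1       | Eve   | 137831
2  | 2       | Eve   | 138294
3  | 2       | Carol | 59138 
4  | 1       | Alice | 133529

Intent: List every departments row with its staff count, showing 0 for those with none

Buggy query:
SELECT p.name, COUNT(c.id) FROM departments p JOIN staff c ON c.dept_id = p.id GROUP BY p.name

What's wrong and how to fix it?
Bug: An inner join excludes parents with zero children

Fix: Switch to LEFT JOIN to retain unmatched parent rows

Corrected query:
SELECT p.name, COUNT(c.id) FROM departments p LEFT JOIN staff c ON c.dept_id = p.id GROUP BY p.name

Result:
name  | COUNT(c.id)
------+------------
HR    | 2          
Legal | 0          
Sales | 2          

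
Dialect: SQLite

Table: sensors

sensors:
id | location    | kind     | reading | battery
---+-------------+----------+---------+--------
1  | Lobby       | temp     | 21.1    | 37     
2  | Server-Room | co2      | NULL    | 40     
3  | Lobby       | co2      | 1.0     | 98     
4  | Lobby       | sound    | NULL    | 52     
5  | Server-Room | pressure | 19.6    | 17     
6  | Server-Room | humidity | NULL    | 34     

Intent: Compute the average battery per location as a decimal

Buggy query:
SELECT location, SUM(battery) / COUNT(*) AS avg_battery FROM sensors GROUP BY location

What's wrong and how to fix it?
Bug: SUM(battery) and COUNT(*) are both integers; the division truncates the fractional part

Fix: Multiply by 1.0 (or CAST to REAL) to force floating-point division

Corrected query:
SELECT location, SUM(battery) * 1.0 / COUNT(*) AS avg_battery FROM sensors GROUP BY location

Result:
location    | avg_battery
------------+------------
Lobby       | 62.333333  
Server-Room | 30.333333  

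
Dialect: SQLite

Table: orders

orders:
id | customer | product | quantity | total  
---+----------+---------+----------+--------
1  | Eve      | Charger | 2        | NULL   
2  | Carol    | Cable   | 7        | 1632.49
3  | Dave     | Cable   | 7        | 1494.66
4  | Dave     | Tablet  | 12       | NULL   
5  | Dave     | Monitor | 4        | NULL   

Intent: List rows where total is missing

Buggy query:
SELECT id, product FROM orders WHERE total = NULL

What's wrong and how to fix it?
Bug: '= NULL' is always unknown in SQL three-valued logic, so no rows match

Fix: Use IS NULL to test for NULL

Corrected query:
SELECT id, product FROM orders WHERE total IS NULL

Result:
id | product
---+--------
1  | Charger
4  | Tablet 
5  | Monitor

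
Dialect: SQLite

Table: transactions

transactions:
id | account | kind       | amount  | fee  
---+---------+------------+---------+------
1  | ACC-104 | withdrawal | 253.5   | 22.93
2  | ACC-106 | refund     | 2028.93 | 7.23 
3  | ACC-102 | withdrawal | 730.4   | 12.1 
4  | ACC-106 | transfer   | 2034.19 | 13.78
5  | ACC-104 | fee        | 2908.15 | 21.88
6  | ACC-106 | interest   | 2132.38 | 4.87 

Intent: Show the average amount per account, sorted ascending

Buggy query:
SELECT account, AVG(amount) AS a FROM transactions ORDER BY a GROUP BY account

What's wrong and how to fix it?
Bug: ORDER BY appears before GROUP BY; SQL clause order requires GROUP BY first

Fix: Reorder: SELECT … FROM … GROUP BY … ORDER BY …

Corrected query:
SELECT account, AVG(amount) AS a FROM transactions GROUP BY account ORDER BY a

Result:
account | a          
--------+------------
ACC-102 | 730.4      
ACC-104 | 1580.825   
ACC-106 | 2065.166667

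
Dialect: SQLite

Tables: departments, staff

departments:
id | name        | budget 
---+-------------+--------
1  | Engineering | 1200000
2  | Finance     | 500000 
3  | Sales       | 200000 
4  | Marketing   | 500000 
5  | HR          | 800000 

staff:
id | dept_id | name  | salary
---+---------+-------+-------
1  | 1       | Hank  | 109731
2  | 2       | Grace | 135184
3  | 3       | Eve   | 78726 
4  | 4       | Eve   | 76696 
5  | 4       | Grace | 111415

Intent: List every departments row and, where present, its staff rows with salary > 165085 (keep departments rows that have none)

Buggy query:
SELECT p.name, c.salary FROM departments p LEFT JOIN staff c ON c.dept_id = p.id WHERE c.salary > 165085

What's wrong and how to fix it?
Bug: Filtering c.salary in WHERE discards the NULL rows produced by LEFT JOIN, turning it into an inner join

Fix: Put 'c.salary > 165085' in the JOIN's ON clause instead of WHERE

Corrected query:
SELECT p.name, c.salary FROM departments p LEFT JOIN staff c ON c.dept_id = p.id AND c.salary > 165085

Result:
name        | salary
------------+-------
Engineering | NULL  
Finance     | NULL  
Sales       | NULL  
Marketing   | NULL  
HR          | NULL  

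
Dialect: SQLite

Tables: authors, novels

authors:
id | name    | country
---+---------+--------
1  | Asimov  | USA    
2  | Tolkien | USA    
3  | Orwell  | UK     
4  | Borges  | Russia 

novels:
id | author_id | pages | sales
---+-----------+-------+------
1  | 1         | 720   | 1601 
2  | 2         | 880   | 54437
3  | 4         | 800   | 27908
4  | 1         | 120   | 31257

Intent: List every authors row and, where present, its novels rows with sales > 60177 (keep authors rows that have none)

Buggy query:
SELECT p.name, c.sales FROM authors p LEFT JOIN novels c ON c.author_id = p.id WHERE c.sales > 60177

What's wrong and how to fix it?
Bug: A WHERE condition on the right-hand table after LEFT JOIN drops unmatched parents

Fix: Put 'c.sales > 60177' in the JOIN's ON clause instead of WHERE

Corrected query:
SELECT p.name, c.sales FROM authors p LEFT JOIN novels c ON c.author_id = p.id AND c.sales > 60177

Result:
name    | sales
--------+------
Asimov  | NULL 
Tolkien | NULL 
Orwell  | NULL 
Borges  | NULL 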